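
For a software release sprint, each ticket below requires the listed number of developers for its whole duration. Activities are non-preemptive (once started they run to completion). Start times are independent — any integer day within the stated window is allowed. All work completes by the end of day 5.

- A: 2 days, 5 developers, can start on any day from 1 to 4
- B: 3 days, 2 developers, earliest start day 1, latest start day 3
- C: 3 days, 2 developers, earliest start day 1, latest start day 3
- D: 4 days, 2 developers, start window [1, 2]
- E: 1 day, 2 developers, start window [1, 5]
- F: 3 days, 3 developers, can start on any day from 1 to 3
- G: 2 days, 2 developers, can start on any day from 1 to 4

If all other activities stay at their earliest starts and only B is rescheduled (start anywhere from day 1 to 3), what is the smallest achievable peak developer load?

B@1: d1:18  d2:16  d3:9  d4:2  d5:0 → peak 18
B@2: d1:16  d2:16  d3:9  d4:4  d5:0 → peak 16
B@3: d1:16  d2:14  d3:9  d4:4  d5:2 → peak 16
Best is B@2, peak 16.

16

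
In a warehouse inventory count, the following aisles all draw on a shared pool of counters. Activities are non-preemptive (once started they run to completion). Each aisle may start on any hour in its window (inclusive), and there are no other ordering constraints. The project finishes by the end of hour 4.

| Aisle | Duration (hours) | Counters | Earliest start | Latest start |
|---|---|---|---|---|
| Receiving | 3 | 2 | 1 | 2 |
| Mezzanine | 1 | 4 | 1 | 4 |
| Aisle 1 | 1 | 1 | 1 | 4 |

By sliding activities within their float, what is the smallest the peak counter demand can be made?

4

Early-start (Receiving@1, Mezzanine@1, Aisle 1@1) gives peak 7: h1:7  h2:2  h3:2  h4:0.
Shift Mezzanine→4.
Schedule Receiving@1, Mezzanine@4, Aisle 1@1: h1:3  h2:2  h3:2  h4:4 — peak 4.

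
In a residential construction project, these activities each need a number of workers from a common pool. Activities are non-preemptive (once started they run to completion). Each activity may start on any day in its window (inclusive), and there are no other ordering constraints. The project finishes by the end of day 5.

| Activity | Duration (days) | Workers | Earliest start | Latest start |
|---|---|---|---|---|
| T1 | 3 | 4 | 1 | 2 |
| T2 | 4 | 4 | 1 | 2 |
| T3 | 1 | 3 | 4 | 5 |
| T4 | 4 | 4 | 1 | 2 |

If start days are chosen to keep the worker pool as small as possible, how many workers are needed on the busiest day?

12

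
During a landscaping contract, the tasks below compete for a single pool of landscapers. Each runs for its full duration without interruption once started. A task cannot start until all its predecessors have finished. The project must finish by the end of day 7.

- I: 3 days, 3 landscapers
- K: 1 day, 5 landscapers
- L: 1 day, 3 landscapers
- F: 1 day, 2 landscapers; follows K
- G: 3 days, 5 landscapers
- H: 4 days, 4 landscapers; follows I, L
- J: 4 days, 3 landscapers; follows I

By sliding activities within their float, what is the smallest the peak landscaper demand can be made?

12

Early-start (I@1, K@1, L@1, F@2, G@1, H@4, J@4) gives peak 16: d1:16  d2:10  d3:8  d4:7  d5:7  d6:7  d7:7.
Shift G→2.
Schedule I@1, K@1, L@1, F@2, G@2, H@4, J@4: d1:11  d2:10  d3:8  d4:12  d5:7  d6:7  d7:7 — peak 12.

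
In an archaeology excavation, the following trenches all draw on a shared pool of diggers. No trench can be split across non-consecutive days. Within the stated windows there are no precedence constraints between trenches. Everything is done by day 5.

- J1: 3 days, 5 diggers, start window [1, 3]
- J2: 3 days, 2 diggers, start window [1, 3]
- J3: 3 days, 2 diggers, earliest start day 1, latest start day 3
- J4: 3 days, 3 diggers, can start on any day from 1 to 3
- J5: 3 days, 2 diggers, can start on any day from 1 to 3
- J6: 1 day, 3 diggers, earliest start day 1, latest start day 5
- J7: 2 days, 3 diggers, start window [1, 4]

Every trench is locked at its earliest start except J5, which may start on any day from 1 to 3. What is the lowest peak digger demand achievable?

J5@1: d1:20  d2:17  d3:14  d4:0  d5:0 → peak 20
J5@2: d1:18  d2:17  d3:14  d4:2  d5:0 → peak 18
J5@3: d1:18  d2:15  d3:14  d4:2  d5:2 → peak 18
Best is J5@2, peak 18.

18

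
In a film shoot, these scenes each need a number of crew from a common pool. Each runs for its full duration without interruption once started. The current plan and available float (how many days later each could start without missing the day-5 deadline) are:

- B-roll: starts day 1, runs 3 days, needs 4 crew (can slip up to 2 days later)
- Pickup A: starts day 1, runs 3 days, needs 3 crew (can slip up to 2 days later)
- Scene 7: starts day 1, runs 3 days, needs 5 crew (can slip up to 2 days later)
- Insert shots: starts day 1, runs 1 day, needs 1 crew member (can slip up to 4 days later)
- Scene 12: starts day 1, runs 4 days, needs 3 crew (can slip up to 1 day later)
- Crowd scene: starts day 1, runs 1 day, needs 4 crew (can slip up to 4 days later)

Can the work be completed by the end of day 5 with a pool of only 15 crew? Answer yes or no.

Schedule B-roll@1, Pickup A@1, Scene 7@1, Insert shots@1, Scene 12@2, Crowd scene@4: d1:13  d2:15  d3:15  d4:7  d5:3 — peak 15 ≤ 15.

yes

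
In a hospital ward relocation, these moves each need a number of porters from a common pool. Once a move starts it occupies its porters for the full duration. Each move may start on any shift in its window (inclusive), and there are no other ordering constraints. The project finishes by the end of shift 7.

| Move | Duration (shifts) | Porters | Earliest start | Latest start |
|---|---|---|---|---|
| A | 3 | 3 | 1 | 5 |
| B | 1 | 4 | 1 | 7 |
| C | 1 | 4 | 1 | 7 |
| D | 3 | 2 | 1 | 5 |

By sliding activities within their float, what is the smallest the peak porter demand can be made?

Early-start (A@1, B@1, C@1, D@1) gives peak 13: s1:13  s2:5  s3:5  s4:0  s5:0  s6:0  s7:0.
Shift B→4, C→5.
Schedule A@1, B@4, C@5, D@1: s1:5  s2:5  s3:5  s4:4  s5:4  s6:0  s7:0 — peak 5.

5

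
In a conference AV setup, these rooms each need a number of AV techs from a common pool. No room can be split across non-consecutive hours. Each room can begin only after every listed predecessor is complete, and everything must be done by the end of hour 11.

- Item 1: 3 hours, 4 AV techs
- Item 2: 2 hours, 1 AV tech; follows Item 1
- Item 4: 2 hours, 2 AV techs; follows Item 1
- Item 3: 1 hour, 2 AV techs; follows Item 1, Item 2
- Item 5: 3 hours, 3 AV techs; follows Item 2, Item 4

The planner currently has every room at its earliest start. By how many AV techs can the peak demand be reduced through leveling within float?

Early-start peak: h1:4  h2:4  h3:4  h4:3  h5:3  h6:5  h7:3  h8:3  h9:0  h10:0  h11:0 ⇒ 5.
Leveled (Item 1@1, Item 2@4, Item 4@4, Item 3@6, Item 5@7): h1:4  h2:4  h3:4  h4:3  h5:3  h6:2  h7:3  h8:3  h9:3  h10:0  h11:0 ⇒ 4.
Reduction 5 − 4 = 1.

1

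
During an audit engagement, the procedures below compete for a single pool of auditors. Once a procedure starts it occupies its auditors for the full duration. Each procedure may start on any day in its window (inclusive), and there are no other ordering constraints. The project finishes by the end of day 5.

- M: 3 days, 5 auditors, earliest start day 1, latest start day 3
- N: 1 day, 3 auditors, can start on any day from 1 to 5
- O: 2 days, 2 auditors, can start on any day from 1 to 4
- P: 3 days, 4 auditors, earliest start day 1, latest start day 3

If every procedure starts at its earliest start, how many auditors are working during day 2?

11

At early start, day 2 has: M, O, P.
Demand: 5 + 2 + 4 = 11.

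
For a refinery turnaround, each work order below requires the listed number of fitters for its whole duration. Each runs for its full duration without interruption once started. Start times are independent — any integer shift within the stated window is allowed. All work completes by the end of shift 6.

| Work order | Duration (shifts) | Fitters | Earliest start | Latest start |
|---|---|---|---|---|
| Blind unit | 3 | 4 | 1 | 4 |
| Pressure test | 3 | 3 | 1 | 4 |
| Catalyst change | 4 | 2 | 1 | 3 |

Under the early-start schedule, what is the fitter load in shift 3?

At early start, shift 3 has: Blind unit, Pressure test, Catalyst change.
Demand: 4 + 3 + 2 = 9.

9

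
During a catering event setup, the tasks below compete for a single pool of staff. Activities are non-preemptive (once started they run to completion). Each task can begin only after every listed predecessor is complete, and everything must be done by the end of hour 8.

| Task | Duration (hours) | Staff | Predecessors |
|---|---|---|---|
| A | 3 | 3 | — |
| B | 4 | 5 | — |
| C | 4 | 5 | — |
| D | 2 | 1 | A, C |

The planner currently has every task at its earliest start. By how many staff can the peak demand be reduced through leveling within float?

Early-start peak: h1:13  h2:13  h3:13  h4:10  h5:1  h6:1  h7:0  h8:0 ⇒ 13.
Leveled (A@1, B@5, C@1, D@5): h1:8  h2:8  h3:8  h4:5  h5:6  h6:6  h7:5  h8:5 ⇒ 8.
Reduction 13 − 8 = 5.

5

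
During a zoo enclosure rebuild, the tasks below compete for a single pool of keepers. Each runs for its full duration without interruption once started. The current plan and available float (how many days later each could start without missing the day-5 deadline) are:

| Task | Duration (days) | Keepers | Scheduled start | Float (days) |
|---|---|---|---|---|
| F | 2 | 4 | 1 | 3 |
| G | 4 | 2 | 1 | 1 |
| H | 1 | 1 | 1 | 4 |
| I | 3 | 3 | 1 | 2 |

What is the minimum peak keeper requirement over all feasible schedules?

Early-start (F@1, G@1, H@1, I@1) gives peak 10: d1:10  d2:9  d3:5  d4:2  d5:0.
Shift H→3, I→3.
Schedule F@1, G@1, H@3, I@3: d1:6  d2:6  d3:6  d4:5  d5:3 — peak 6.
Total keeper-days = 26 over 5 days ⇒ peak ≥ ⌈26/5⌉ = 6, so 6 is optimal.

6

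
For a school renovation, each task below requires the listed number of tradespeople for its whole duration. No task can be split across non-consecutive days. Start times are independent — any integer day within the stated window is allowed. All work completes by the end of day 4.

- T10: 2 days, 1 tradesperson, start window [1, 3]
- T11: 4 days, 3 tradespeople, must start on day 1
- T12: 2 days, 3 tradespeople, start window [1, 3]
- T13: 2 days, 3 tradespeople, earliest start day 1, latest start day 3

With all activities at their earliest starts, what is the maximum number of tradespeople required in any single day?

10

Early-start schedule: T10@1, T11@1, T12@1, T13@1.
Load per day: day 1: 10, day 2: 10, day 3: 3, day 4: 3.
Peak is 10.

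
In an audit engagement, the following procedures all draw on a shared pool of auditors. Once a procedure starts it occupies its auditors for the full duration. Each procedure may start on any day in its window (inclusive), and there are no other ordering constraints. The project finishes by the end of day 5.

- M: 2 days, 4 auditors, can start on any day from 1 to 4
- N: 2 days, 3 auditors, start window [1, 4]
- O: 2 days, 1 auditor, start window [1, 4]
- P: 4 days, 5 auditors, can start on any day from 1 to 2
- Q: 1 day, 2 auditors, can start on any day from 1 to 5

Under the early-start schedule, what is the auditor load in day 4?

5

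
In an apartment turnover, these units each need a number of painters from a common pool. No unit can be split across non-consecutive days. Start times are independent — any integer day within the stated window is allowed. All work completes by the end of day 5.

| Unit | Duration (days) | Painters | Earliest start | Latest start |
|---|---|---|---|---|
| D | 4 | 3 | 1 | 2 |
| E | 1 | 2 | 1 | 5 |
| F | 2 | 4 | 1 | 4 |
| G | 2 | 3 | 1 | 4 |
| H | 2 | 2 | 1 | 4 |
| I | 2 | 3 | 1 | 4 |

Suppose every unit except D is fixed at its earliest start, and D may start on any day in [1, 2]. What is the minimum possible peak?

15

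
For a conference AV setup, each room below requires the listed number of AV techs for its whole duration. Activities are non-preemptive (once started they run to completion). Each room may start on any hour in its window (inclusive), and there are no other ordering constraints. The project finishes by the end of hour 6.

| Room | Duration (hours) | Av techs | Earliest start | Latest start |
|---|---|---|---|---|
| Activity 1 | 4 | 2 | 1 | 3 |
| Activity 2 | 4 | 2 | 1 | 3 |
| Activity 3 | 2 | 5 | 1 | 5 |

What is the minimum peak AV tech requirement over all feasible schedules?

Early-start (Activity 1@1, Activity 2@1, Activity 3@1) gives peak 9: h1:9  h2:9  h3:4  h4:4  h5:0  h6:0.
Shift Activity 3→5.
Schedule Activity 1@1, Activity 2@1, Activity 3@5: h1:4  h2:4  h3:4  h4:4  h5:5  h6:5 — peak 5.
Total AV tech-hours = 26 over 6 hours ⇒ peak ≥ ⌈26/6⌉ = 5, so 5 is optimal.

5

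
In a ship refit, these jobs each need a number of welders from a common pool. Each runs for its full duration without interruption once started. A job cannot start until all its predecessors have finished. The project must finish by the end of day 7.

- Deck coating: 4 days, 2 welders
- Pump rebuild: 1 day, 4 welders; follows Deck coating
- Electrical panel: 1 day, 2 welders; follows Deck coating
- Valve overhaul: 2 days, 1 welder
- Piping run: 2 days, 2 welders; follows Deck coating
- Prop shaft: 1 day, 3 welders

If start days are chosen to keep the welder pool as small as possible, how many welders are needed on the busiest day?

Early-start (Deck coating@1, Pump rebuild@5, Electrical panel@5, Valve overhaul@1, Piping run@5, Prop shaft@1) gives peak 8: d1:6  d2:3  d3:2  d4:2  d5:8  d6:2  d7:0.
Shift Electrical panel→6, Piping run→6, Prop shaft→3.
Schedule Deck coating@1, Pump rebuild@5, Electrical panel@6, Valve overhaul@1, Piping run@6, Prop shaft@3: d1:3  d2:3  d3:5  d4:2  d5:4  d6:4  d7:2 — peak 5.

5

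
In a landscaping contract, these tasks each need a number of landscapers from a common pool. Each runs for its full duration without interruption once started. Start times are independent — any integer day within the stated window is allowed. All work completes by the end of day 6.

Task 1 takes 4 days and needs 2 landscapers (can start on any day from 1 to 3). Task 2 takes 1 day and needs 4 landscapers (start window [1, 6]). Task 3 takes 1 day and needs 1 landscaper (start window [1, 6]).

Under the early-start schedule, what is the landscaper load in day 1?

7

At early start, day 1 has: Task 1, Task 2, Task 3.
Demand: 2 + 4 + 1 = 7.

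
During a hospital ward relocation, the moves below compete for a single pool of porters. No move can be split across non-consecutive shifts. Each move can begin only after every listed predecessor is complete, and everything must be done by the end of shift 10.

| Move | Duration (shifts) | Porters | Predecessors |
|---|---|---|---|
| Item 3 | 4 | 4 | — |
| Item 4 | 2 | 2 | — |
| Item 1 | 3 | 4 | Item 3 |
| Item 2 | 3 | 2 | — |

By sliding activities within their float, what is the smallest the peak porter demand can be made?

4

Early-start (Item 3@1, Item 4@1, Item 1@5, Item 2@1) gives peak 8: s1:8  s2:8  s3:6  s4:4  s5:4  s6:4  s7:4  s8:0  s9:0  s10:0.
Shift Item 4→5, Item 1→8, Item 2→5.
Schedule Item 3@1, Item 4@5, Item 1@8, Item 2@5: s1:4  s2:4  s3:4  s4:4  s5:4  s6:4  s7:2  s8:4  s9:4  s10:4 — peak 4.
Total porter-shifts = 38 over 10 shifts ⇒ peak ≥ ⌈38/10⌉ = 4, so 4 is optimal.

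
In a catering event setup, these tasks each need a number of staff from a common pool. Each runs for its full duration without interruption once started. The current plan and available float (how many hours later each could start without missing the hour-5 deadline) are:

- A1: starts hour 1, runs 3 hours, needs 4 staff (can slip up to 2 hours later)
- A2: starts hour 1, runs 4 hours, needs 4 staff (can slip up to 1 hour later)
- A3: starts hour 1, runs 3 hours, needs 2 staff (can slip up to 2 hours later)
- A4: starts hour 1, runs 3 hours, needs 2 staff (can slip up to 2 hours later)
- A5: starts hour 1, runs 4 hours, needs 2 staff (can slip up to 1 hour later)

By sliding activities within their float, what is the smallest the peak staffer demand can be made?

14

Schedule A1@1, A2@1, A3@1, A4@1, A5@1: h1:14  h2:14  h3:14  h4:6  h5:0 — peak 14.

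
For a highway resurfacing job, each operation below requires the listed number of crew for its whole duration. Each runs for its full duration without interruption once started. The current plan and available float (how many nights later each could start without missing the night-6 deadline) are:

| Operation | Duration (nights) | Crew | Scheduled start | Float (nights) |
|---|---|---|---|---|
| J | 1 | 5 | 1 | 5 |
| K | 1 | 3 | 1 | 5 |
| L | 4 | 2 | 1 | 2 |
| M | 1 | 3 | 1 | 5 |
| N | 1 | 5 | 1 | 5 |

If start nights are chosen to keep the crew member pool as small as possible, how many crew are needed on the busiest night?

Early-start (J@1, K@1, L@1, M@1, N@1) gives peak 18: n1:18  n2:2  n3:2  n4:2  n5:0  n6:0.
Shift K→2, L→2, M→3, N→6.
Schedule J@1, K@2, L@2, M@3, N@6: n1:5  n2:5  n3:5  n4:2  n5:2  n6:5 — peak 5.

5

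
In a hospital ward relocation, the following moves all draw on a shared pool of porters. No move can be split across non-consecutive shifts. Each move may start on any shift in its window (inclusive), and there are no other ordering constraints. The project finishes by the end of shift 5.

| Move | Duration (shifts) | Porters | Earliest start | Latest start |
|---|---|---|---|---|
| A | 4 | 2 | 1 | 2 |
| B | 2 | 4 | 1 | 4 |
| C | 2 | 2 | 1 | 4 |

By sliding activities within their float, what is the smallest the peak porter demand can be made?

6

Early-start (A@1, B@1, C@1) gives peak 8: s1:8  s2:8  s3:2  s4:2  s5:0.
Shift C→3.
Schedule A@1, B@1, C@3: s1:6  s2:6  s3:4  s4:4  s5:0 — peak 6.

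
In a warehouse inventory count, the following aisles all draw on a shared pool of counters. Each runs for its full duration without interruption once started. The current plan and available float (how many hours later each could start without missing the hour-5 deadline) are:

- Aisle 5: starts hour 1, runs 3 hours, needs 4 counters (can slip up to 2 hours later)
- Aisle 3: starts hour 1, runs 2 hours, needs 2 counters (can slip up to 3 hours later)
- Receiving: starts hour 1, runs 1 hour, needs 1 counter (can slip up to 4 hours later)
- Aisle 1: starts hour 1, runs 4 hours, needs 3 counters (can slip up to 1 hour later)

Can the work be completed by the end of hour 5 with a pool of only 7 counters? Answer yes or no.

yes

Schedule Aisle 5@1, Aisle 3@4, Receiving@1, Aisle 1@2: h1:5  h2:7  h3:7  h4:5  h5:5 — peak 7 ≤ 7.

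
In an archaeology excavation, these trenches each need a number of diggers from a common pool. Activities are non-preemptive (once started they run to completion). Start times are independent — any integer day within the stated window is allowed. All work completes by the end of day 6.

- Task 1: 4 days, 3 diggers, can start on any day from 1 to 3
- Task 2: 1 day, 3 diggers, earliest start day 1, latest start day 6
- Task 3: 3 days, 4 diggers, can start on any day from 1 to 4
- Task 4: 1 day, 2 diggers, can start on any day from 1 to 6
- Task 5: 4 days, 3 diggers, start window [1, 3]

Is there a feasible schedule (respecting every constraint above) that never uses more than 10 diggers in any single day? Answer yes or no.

yes

Schedule Task 1@1, Task 2@1, Task 3@1, Task 4@2, Task 5@3: d1:10  d2:9  d3:10  d4:6  d5:3  d6:3 — peak 10 ≤ 10.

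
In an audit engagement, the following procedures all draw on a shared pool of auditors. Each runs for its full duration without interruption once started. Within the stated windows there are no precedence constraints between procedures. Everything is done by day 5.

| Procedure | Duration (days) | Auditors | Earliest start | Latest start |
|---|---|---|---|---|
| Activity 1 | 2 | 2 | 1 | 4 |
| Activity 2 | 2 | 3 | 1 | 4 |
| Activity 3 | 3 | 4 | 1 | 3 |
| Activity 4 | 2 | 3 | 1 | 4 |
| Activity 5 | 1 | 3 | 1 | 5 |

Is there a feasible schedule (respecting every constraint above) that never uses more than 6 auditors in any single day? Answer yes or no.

no

Total auditor-days = 31; over 5 days the average is 31/5 > 6, so some day must exceed 6.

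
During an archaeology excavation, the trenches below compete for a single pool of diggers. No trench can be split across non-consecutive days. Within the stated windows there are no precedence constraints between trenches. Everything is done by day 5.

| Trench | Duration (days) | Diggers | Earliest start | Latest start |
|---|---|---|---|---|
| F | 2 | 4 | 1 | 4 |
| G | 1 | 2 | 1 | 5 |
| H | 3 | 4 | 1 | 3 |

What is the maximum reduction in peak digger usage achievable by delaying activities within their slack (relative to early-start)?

Early-start peak: d1:10  d2:8  d3:4  d4:0  d5:0 ⇒ 10.
Leveled (F@1, G@1, H@3): d1:6  d2:4  d3:4  d4:4  d5:4 ⇒ 6.
Reduction 10 − 6 = 4.

4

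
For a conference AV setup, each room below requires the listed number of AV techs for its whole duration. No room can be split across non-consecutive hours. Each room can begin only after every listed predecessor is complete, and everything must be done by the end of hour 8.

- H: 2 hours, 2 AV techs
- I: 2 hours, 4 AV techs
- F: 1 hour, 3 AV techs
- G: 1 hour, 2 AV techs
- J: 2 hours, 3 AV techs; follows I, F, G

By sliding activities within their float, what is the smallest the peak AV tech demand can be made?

4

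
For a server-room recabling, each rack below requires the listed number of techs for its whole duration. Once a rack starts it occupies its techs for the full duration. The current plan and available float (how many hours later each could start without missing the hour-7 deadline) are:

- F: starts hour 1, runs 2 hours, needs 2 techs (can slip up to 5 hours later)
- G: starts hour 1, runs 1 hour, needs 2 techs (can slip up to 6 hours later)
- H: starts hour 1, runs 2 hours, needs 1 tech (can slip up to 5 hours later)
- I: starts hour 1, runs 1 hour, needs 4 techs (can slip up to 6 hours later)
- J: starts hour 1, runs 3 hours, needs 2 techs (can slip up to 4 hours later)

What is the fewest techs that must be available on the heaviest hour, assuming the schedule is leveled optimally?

4

Early-start (F@1, G@1, H@1, I@1, J@1) gives peak 11: h1:11  h2:5  h3:2  h4:0  h5:0  h6:0  h7:0.
Shift H→2, I→4, J→5.
Schedule F@1, G@1, H@2, I@4, J@5: h1:4  h2:3  h3:1  h4:4  h5:2  h6:2  h7:2 — peak 4.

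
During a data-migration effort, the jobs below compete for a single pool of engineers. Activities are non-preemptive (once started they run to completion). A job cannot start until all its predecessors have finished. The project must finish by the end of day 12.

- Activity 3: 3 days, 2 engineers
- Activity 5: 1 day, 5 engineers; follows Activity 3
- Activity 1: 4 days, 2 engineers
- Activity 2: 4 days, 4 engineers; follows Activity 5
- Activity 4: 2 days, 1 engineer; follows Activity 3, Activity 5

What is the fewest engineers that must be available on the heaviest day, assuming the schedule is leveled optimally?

5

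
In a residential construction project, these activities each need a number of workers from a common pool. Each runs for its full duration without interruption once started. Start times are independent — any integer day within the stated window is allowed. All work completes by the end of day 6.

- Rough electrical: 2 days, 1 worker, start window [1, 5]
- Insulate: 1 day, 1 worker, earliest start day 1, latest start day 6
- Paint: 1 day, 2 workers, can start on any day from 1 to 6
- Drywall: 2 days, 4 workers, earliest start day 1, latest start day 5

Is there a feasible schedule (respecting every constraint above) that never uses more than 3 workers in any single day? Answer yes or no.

The minimum achievable peak is 4; 3 < 4, so no feasible schedule stays within the cap.

no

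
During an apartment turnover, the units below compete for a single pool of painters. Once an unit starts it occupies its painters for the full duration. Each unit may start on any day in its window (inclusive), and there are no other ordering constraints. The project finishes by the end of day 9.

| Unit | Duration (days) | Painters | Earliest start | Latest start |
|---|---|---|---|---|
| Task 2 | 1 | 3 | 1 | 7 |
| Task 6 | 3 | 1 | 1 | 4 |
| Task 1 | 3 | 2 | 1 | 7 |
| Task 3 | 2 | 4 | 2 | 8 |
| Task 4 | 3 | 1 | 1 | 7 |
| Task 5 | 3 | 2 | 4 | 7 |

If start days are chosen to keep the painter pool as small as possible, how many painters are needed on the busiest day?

Early-start (Task 2@1, Task 6@1, Task 1@1, Task 3@2, Task 4@1, Task 5@4) gives peak 8: d1:7  d2:8  d3:8  d4:2  d5:2  d6:2  d7:0  d8:0  d9:0.
Shift Task 1→2, Task 3→5, Task 4→2, Task 5→7.
Schedule Task 2@1, Task 6@1, Task 1@2, Task 3@5, Task 4@2, Task 5@7: d1:4  d2:4  d3:4  d4:3  d5:4  d6:4  d7:2  d8:2  d9:2 — peak 4.
Total painter-days = 29 over 9 days ⇒ peak ≥ ⌈29/9⌉ = 4, so 4 is optimal.

4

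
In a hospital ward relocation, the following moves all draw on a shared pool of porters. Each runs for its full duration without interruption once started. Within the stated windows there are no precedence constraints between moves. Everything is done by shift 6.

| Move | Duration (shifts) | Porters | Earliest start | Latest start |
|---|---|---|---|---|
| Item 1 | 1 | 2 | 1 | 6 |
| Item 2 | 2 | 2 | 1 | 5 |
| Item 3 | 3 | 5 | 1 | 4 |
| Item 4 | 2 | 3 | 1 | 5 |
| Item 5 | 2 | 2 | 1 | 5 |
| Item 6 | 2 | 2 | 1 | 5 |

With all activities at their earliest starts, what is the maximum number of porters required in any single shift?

16

Early-start schedule: Item 1@1, Item 2@1, Item 3@1, Item 4@1, Item 5@1, Item 6@1.
Load per shift: shift 1: 16, shift 2: 14, shift 3: 5, shift 4: 0, shift 5: 0, shift 6: 0.
Peak is 16.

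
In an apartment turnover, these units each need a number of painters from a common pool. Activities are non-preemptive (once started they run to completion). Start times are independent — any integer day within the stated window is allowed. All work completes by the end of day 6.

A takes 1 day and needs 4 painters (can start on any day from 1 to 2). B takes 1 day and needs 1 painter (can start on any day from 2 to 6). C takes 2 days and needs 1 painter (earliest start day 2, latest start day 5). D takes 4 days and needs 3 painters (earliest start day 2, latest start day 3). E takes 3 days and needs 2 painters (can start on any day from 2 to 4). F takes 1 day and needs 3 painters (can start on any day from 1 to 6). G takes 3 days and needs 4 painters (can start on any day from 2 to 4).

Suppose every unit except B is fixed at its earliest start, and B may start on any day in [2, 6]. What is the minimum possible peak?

10

B@2: d1:7  d2:11  d3:10  d4:9  d5:3  d6:0 → peak 11
B@3: d1:7  d2:10  d3:11  d4:9  d5:3  d6:0 → peak 11
B@4: d1:7  d2:10  d3:10  d4:10  d5:3  d6:0 → peak 10
B@5: d1:7  d2:10  d3:10  d4:9  d5:4  d6:0 → peak 10
B@6: d1:7  d2:10  d3:10  d4:9  d5:3  d6:1 → peak 10
Best is B@4, peak 10.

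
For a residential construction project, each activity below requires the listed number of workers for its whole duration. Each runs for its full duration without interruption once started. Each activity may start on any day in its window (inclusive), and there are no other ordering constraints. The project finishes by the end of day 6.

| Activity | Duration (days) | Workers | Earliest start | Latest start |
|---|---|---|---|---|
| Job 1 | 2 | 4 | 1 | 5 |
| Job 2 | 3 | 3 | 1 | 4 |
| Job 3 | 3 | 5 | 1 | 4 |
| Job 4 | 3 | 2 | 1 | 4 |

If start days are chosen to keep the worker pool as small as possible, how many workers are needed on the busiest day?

7

Early-start (Job 1@1, Job 2@1, Job 3@1, Job 4@1) gives peak 14: d1:14  d2:14  d3:10  d4:0  d5:0  d6:0.
Shift Job 3→4, Job 4→3.
Schedule Job 1@1, Job 2@1, Job 3@4, Job 4@3: d1:7  d2:7  d3:5  d4:7  d5:7  d6:5 — peak 7.
Total worker-days = 38 over 6 days ⇒ peak ≥ ⌈38/6⌉ = 7, so 7 is optimal.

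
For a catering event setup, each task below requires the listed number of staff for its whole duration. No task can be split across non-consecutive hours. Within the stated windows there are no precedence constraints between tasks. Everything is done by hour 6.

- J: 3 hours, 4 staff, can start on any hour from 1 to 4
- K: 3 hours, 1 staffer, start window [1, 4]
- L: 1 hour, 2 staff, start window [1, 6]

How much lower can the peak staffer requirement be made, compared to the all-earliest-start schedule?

3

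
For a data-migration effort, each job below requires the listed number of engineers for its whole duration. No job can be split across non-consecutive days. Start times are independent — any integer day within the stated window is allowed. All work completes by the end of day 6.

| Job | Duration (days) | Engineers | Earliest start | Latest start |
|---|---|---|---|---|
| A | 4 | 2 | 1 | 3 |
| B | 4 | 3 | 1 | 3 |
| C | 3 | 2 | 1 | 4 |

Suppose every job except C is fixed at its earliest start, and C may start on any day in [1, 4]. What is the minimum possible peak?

7

C@1: d1:7  d2:7  d3:7  d4:5  d5:0  d6:0 → peak 7
C@2: d1:5  d2:7  d3:7  d4:7  d5:0  d6:0 → peak 7
C@3: d1:5  d2:5  d3:7  d4:7  d5:2  d6:0 → peak 7
C@4: d1:5  d2:5  d3:5  d4:7  d5:2  d6:2 → peak 7
Best is C@1, peak 7.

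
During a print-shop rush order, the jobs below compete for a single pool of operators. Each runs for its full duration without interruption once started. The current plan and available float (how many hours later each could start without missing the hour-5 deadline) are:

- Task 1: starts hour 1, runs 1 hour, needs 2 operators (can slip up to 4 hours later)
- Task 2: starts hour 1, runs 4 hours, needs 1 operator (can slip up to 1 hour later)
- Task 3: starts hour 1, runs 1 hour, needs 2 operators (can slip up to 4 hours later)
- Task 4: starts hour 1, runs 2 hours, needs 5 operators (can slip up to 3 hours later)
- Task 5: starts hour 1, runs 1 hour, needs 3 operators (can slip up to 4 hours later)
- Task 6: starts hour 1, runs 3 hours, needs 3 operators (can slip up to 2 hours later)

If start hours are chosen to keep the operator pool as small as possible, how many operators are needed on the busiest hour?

6

Early-start (Task 1@1, Task 2@1, Task 3@1, Task 4@1, Task 5@1, Task 6@1) gives peak 16: h1:16  h2:9  h3:4  h4:1  h5:0.
Shift Task 1→2, Task 2→2, Task 3→3, Task 4→4.
Schedule Task 1@2, Task 2@2, Task 3@3, Task 4@4, Task 5@1, Task 6@1: h1:6  h2:6  h3:6  h4:6  h5:6 — peak 6.
Total operator-hours = 30 over 5 hours ⇒ peak ≥ ⌈30/5⌉ = 6, so 6 is optimal.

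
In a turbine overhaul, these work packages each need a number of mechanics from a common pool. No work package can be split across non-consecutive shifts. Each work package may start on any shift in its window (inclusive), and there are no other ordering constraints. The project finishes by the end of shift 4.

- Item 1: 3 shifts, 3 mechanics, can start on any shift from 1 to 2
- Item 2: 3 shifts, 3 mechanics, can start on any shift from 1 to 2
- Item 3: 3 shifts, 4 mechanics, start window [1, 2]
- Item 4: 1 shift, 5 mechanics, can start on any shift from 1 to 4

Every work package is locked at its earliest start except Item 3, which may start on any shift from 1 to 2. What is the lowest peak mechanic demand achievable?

11

Item 3@1: s1:15  s2:10  s3:10  s4:0 → peak 15
Item 3@2: s1:11  s2:10  s3:10  s4:4 → peak 11
Best is Item 3@2, peak 11.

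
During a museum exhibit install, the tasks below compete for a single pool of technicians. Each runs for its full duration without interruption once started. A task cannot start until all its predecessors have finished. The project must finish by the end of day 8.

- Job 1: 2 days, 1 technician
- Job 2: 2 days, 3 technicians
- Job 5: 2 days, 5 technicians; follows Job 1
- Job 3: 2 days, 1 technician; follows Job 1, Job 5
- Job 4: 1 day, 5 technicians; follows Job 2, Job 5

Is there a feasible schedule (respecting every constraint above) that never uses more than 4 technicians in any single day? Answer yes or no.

no

The minimum achievable peak is 5; 4 < 5, so no feasible schedule stays within the cap.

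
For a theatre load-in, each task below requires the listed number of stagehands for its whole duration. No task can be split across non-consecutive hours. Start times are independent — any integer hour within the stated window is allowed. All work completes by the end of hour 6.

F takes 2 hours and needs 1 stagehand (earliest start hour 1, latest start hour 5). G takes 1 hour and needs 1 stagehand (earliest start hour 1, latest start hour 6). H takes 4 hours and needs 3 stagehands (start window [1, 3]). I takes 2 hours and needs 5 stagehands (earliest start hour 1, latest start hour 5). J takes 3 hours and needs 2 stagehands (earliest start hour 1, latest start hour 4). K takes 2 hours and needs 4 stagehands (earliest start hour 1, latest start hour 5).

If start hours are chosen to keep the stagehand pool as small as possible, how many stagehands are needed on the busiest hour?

Early-start (F@1, G@1, H@1, I@1, J@1, K@1) gives peak 16: h1:16  h2:15  h3:5  h4:3  h5:0  h6:0.
Shift F→3, H→3, J→2, K→5.
Schedule F@3, G@1, H@3, I@1, J@2, K@5: h1:6  h2:7  h3:6  h4:6  h5:7  h6:7 — peak 7.
Total stagehand-hours = 39 over 6 hours ⇒ peak ≥ ⌈39/6⌉ = 7, so 7 is optimal.

7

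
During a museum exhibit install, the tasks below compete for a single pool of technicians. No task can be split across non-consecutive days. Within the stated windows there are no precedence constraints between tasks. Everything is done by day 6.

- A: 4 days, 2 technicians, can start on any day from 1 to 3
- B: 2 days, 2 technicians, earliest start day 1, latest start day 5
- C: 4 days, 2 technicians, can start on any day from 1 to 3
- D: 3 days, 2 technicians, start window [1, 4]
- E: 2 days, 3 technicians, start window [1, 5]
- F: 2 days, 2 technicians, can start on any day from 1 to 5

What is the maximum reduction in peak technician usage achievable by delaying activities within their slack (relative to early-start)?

6

Early-start peak: d1:13  d2:13  d3:6  d4:4  d5:0  d6:0 ⇒ 13.
Leveled (A@1, B@1, C@1, D@3, E@5, F@5): d1:6  d2:6  d3:6  d4:6  d5:7  d6:5 ⇒ 7.
Reduction 13 − 7 = 6.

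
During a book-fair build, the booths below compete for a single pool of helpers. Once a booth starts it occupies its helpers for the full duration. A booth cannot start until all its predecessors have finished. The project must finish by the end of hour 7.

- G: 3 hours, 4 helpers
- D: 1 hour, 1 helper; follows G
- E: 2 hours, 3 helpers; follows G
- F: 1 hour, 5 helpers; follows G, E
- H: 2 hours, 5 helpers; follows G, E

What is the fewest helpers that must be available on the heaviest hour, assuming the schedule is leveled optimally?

Schedule G@1, D@4, E@4, F@6, H@6: h1:4  h2:4  h3:4  h4:4  h5:3  h6:10  h7:5 — peak 10.
No arrangement of the 8 feasible schedules does better.

10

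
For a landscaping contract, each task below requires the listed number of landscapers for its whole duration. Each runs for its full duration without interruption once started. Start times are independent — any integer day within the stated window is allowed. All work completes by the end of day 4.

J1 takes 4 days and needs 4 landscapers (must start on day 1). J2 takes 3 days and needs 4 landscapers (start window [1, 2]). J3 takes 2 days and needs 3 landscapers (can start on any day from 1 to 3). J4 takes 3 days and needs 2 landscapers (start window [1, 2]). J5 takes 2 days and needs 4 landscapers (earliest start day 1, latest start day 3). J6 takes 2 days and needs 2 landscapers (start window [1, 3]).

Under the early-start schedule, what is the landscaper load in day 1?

19

At early start, day 1 has: J1, J2, J3, J4, J5, J6.
Demand: 4 + 4 + 3 + 2 + 4 + 2 = 19.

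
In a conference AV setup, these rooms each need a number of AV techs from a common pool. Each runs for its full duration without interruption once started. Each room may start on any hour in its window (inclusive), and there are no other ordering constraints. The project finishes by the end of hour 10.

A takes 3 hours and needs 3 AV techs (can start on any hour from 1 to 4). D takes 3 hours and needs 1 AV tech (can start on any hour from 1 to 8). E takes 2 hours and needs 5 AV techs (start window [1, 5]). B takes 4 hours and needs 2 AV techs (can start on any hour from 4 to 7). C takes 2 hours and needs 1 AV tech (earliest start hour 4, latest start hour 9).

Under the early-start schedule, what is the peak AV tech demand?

Early-start schedule: A@1, D@1, E@1, B@4, C@4.
Load per hour: hour 1: 9, hour 2: 9, hour 3: 4, hour 4: 3, hour 5: 3, hour 6: 2, hour 7: 2, hour 8: 0, hour 9: 0, hour 10: 0.
Peak is 9.

9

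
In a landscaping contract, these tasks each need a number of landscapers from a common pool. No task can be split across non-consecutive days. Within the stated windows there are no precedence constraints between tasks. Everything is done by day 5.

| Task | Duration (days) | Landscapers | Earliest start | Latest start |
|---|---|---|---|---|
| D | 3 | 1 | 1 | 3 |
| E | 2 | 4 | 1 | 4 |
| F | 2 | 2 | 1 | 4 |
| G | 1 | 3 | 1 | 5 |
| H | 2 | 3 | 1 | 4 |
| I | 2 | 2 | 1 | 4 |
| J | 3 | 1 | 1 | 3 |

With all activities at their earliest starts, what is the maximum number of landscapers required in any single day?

16

Early-start schedule: D@1, E@1, F@1, G@1, H@1, I@1, J@1.
Load per day: day 1: 16, day 2: 13, day 3: 2, day 4: 0, day 5: 0.
Peak is 16.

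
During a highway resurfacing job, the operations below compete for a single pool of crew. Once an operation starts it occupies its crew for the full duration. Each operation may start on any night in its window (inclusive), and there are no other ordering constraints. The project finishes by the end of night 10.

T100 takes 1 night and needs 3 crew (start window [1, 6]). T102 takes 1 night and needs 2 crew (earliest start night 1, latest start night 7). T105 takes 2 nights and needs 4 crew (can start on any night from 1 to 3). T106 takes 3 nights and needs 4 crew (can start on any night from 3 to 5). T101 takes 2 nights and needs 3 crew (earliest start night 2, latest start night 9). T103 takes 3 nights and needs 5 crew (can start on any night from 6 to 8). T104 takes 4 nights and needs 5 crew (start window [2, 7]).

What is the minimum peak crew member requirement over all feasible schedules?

9

Early-start (T100@1, T102@1, T105@1, T106@3, T101@2, T103@6, T104@2) gives peak 12: n1:9  n2:12  n3:12  n4:9  n5:9  n6:5  n7:5  n8:5  n9:0  n10:0.
Shift T103→8, T104→4.
Schedule T100@1, T102@1, T105@1, T106@3, T101@2, T103@8, T104@4: n1:9  n2:7  n3:7  n4:9  n5:9  n6:5  n7:5  n8:5  n9:5  n10:5 — peak 9.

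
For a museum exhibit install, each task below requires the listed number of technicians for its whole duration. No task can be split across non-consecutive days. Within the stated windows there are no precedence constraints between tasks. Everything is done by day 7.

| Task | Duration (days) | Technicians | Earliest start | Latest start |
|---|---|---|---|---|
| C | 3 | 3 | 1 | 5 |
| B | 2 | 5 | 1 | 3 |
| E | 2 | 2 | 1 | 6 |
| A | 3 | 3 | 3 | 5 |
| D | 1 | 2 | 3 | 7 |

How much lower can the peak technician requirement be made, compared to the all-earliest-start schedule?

4

Early-start peak: d1:10  d2:10  d3:8  d4:3  d5:3  d6:0  d7:0 ⇒ 10.
Leveled (C@3, B@1, E@3, A@5, D@6): d1:5  d2:5  d3:5  d4:5  d5:6  d6:5  d7:3 ⇒ 6.
Reduction 10 − 6 = 4.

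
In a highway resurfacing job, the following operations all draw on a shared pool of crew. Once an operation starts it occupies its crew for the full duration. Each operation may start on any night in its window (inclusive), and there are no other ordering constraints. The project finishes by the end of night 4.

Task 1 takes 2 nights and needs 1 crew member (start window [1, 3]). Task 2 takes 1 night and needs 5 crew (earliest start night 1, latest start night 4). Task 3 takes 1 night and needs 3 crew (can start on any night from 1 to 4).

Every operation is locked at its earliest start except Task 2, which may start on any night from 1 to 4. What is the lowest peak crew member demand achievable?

Task 2@1: n1:9  n2:1  n3:0  n4:0 → peak 9
Task 2@2: n1:4  n2:6  n3:0  n4:0 → peak 6
Task 2@3: n1:4  n2:1  n3:5  n4:0 → peak 5
Task 2@4: n1:4  n2:1  n3:0  n4:5 → peak 5
Best is Task 2@3, peak 5.

5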